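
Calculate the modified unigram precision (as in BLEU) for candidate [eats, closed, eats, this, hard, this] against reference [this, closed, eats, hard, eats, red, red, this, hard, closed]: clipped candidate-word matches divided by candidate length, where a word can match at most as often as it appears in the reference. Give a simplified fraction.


Reference word counts: {'closed': 2, 'eats': 2, 'hard': 2, 'red': 2, 'this': 2}
Checking each candidate word (with clipping):
  'eats' -> in reference (ref count 2, used 1/2) -> match (matches: 1)
  'closed' -> in reference (ref count 2, used 1/2) -> match (matches: 2)
  'eats' -> in reference (ref count 2, used 2/2) -> match (matches: 3)
  'this' -> in reference (ref count 2, used 1/2) -> match (matches: 4)
  'hard' -> in reference (ref count 2, used 1/2) -> match (matches: 5)
  'this' -> in reference (ref count 2, used 2/2) -> match (matches: 6)
Clipped matches: 6, Candidate length: 6
Precision = 6/6 = 1

1


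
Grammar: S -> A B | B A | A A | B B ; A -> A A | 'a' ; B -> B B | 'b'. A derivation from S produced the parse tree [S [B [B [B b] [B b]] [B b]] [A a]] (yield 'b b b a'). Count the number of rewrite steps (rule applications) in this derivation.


Every bracketed nonterminal node [X ...] in the tree is produced by exactly one rule application.
Reading the tree off as a leftmost derivation:
  Step 1: S  =>  B A   (applied S -> B A)
  Step 2: B A  =>  B B A   (applied B -> B B)
  Step 3: B B A  =>  B B B A   (applied B -> B B)
  Step 4: B B B A  =>  b B B A   (applied B -> b)
  Step 5: b B B A  =>  b b B A   (applied B -> b)
  Step 6: b b B A  =>  b b b A   (applied B -> b)
  Step 7: b b b A  =>  b b b a   (applied A -> a)
Final yield: b b b a
Total rewrite steps: 7

7


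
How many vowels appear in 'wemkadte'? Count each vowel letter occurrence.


Scanning each character of 'wemkadte':
  Position 1: 'w' -> consonant (running count: 0)
  Position 2: 'e' -> vowel (running count: 1)
  Position 3: 'm' -> consonant (running count: 1)
  Position 4: 'k' -> consonant (running count: 1)
  Position 5: 'a' -> vowel (running count: 2)
  Position 6: 'd' -> consonant (running count: 2)
  Position 7: 't' -> consonant (running count: 2)
  Position 8: 'e' -> vowel (running count: 3)
Total vowels: 3

3


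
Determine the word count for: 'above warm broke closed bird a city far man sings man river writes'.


Counting words by splitting on spaces:
  Word 1: 'above'
  Word 2: 'warm'
  Word 3: 'broke'
  Word 4: 'closed'
  Word 5: 'bird'
  Word 6: 'a'
  Word 7: 'city'
  Word 8: 'far'
  Word 9: 'man'
  Word 10: 'sings'
  Word 11: 'man'
  Word 12: 'river'
  Word 13: 'writes'
Total words: 13

13


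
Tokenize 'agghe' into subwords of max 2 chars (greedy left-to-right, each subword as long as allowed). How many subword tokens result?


'agghe' has 5 characters.
Chunking with max size 2:
  Chunk 1: 'ag' (positions 0-1)
  Chunk 2: 'gh' (positions 2-3)
  Chunk 3: 'e' (positions 4-4)
Total chunks: ceil(5 / 2) = 3

3


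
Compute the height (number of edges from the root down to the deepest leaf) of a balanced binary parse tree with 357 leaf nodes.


In a balanced binary tree with n leaves the deepest leaf is ceil(log2(n)) edges below the root.
log2(357) = 8.4798
ceil(8.4798) = 9
height (edges) = 9

9


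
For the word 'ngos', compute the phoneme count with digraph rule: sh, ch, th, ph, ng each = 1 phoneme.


Parsing 'ngos' greedily, digraphs first:
  'ng' -> digraph (1 consonant phoneme) (phonemes so far: 1)
  'o' -> vowel phoneme (phonemes so far: 2)
  's' -> consonant phoneme (phonemes so far: 3)
Total phonemes: 3

3


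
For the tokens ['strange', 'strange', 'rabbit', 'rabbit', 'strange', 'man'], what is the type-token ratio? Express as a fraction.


Tokens: 6
Unique types: ('man', 'rabbit', 'strange') = 3
TTR = 3/6
Simplify: divide both by 3 -> 1/2
TTR = 1/2

1/2


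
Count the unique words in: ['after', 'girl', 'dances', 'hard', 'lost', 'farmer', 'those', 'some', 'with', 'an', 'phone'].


Listing all tokens and tracking unique types:
  Token 1: 'after' -> NEW (unique so far: 1)
  Token 2: 'girl' -> NEW (unique so far: 2)
  Token 3: 'dances' -> NEW (unique so far: 3)
  Token 4: 'hard' -> NEW (unique so far: 4)
  Token 5: 'lost' -> NEW (unique so far: 5)
  Token 6: 'farmer' -> NEW (unique so far: 6)
  Token 7: 'those' -> NEW (unique so far: 7)
  Token 8: 'some' -> NEW (unique so far: 8)
  Token 9: 'with' -> NEW (unique so far: 9)
  Token 10: 'an' -> NEW (unique so far: 10)
  Token 11: 'phone' -> NEW (unique so far: 11)
Unique types: ('after', 'an', 'dances', 'farmer', 'girl', 'hard', 'lost', 'phone', 'some', 'those', 'with')
Vocabulary size: 11

11


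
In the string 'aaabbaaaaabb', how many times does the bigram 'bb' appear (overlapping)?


Scanning 'aaabbaaaaabb' for bigram 'bb':
  Position 0: 'aa' -> no
  Position 1: 'aa' -> no
  Position 2: 'ab' -> no
  Position 3: 'bb' -> MATCH
  Position 4: 'ba' -> no
  Position 5: 'aa' -> no
  Position 6: 'aa' -> no
  Position 7: 'aa' -> no
  Position 8: 'aa' -> no
  Position 9: 'ab' -> no
  Position 10: 'bb' -> MATCH
Total matches: 2

2


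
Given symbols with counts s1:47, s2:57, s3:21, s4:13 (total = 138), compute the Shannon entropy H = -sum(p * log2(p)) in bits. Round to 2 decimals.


Computing entropy H = -sum(p_i * log2(p_i)):
  s1: p = 47/138 = 0.3406, -p*log2(p) = 0.5292
  s2: p = 57/138 = 0.4130, -p*log2(p) = 0.5269
  s3: p = 21/138 = 0.1522, -p*log2(p) = 0.4133
  s4: p = 13/138 = 0.0942, -p*log2(p) = 0.3211
H = sum of terms = 1.7905
Rounded to 2 decimals: 1.79

1.79


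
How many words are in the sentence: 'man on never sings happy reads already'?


Counting words by splitting on spaces:
  Word 1: 'man'
  Word 2: 'on'
  Word 3: 'never'
  Word 4: 'sings'
  Word 5: 'happy'
  Word 6: 'reads'
  Word 7: 'already'
Total words: 7

7


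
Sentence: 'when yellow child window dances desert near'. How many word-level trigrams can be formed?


Word trigrams from [7] words:
  Trigram 1: (when yellow child)
  Trigram 2: (yellow child window)
  Trigram 3: (child window dances)
  Trigram 4: (window dances desert)
  Trigram 5: (dances desert near)
Total word trigrams: 7 - 2 = 5

5


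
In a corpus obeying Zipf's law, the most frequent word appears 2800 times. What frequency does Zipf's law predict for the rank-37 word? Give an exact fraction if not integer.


Zipf's law: freq(rank) = f1 / rank
f1 = 2800, rank = 37
freq = 2800 / 37
GCD(2800, 37) = 1
Simplified: 2800/37

2800/37


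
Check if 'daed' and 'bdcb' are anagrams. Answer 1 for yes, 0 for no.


Sort characters of 'daed': 'adde'
Sort characters of 'bdcb': 'bbcd'
Sorted forms differ -> they are NOT anagrams
Result: 0

0


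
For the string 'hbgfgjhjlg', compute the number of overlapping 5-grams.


String 'hbgfgjhjlg' has length L = 10.
Number of overlapping n-grams = L - n + 1
Substituting: 10 - 5 + 1 = 6

6


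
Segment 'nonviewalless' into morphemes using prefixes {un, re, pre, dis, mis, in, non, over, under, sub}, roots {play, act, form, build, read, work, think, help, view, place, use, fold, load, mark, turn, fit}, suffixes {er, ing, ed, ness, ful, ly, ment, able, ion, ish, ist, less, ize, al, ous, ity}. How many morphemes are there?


Segmenting 'nonviewalless' against the inventory:
  'non' -> prefix (morpheme 1)
  'view' -> root (morpheme 2)
  'al' -> suffix (morpheme 3)
  'less' -> suffix (morpheme 4)
Total morphemes: 4

4


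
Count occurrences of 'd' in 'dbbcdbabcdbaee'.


Scanning 'dbbcdbabcdbaee' for 'd':
  Position 0: 'd' -> MATCH (count: 1)
  Position 4: 'd' -> MATCH (count: 2)
  Position 9: 'd' -> MATCH (count: 3)
Total occurrences of 'd': 3

3


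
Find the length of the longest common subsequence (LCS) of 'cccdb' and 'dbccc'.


DP table for LCS of 'cccdb' and 'dbccc':
       d  b  c  c  c
    0  0  0  0  0  0
  c 0  0  0  1  1  1
  c 0  0  0  1  2  2
  c 0  0  0  1  2  3
  d 0  1  1  1  2  3
  b 0  1  2  2  2  3
LCS: 'ccc'
LCS length = 3

3


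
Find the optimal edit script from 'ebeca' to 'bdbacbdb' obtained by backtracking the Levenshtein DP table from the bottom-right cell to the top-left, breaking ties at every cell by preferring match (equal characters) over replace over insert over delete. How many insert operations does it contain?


Edit distance = 6. Backtracking from cell (5, 8) with preference match > replace > insert > delete,
then listing the resulting alignment 'ebeca' -> 'bdbacbdb' left to right:
  Step 1: insert 'b' [insertion #1]
  Step 2: replace e->d
  Step 3: keep 'b'
  Step 4: replace e->a
  Step 5: keep 'c'
  Step 6: insert 'b' [insertion #2]
  Step 7: insert 'd' [insertion #3]
  Step 8: replace a->b
Total insertions: 3

3


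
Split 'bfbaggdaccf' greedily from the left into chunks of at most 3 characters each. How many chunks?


'bfbaggdaccf' has 11 characters.
Chunking with max size 3:
  Chunk 1: 'bfb' (positions 0-2)
  Chunk 2: 'agg' (positions 3-5)
  Chunk 3: 'dac' (positions 6-8)
  Chunk 4: 'cf' (positions 9-10)
Total chunks: ceil(11 / 3) = 4

4


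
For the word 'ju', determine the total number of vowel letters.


Scanning each character of 'ju':
  Position 1: 'j' -> consonant (running count: 0)
  Position 2: 'u' -> vowel (running count: 1)
Total vowels: 1

1


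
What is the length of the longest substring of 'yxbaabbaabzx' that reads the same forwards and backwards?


Scanning 'yxbaabbaabzx' for palindromic substrings.
Substring at positions 2-9: 'baabbaab'.
Check: reverse('baabbaab') = 'baabbaab' -> palindrome confirmed.
Neighbouring characters ('x' / 'z') break symmetry, so it cannot extend further.
No longer palindromic substring exists; longest length = 8

8


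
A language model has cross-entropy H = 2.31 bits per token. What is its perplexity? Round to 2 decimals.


Perplexity formula: PP = 2^H
H = 2.31
PP = 2^2.31
Decompose: 2^2.31 = 2^2 * 2^0.31
2^2 = 4, 2^0.31 ~ 1.2397077
PP ~ 4 * 1.2397077 = 4.9588308
Rounded to 2 decimals: 4.96

4.96


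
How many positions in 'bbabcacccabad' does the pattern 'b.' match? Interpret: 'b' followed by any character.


Pattern: b. means 'b' followed by any character.
Scanning 'bbabcacccabad' position-by-position:
  Pos 0: window 'bb' -> MATCH
  Pos 1: window 'ba' -> MATCH
  Pos 2: window 'ab' -> no
  Pos 3: window 'bc' -> MATCH
  Pos 4: window 'ca' -> no
  Pos 5: window 'ac' -> no
  Pos 6: window 'cc' -> no
  Pos 7: window 'cc' -> no
  Pos 8: window 'ca' -> no
  Pos 9: window 'ab' -> no
  Pos 10: window 'ba' -> MATCH
  Pos 11: window 'ad' -> no
  Pos 12: window 'd' -> no
Total matches: 4

4


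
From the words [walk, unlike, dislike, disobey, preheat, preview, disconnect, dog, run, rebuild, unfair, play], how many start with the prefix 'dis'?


Checking each word for prefix 'dis':
  'walk' -> no (count: 0)
  'unlike' -> no (count: 0)
  'dislike' -> YES, starts with 'dis' (count: 1)
  'disobey' -> YES, starts with 'dis' (count: 2)
  'preheat' -> no (count: 2)
  'preview' -> no (count: 2)
  'disconnect' -> YES, starts with 'dis' (count: 3)
  'dog' -> no (count: 3)
  'run' -> no (count: 3)
  'rebuild' -> no (count: 3)
  'unfair' -> no (count: 3)
  'play' -> no (count: 3)
Total with prefix 'dis': 3

3


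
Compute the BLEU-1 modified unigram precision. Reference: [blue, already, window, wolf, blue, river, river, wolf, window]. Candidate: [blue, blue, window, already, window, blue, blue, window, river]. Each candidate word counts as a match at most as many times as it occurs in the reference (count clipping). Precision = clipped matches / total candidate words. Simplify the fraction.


Reference word counts: {'already': 1, 'blue': 2, 'river': 2, 'window': 2, 'wolf': 2}
Checking each candidate word (with clipping):
  'blue' -> in reference (ref count 2, used 1/2) -> match (matches: 1)
  'blue' -> in reference (ref count 2, used 2/2) -> match (matches: 2)
  'window' -> in reference (ref count 2, used 1/2) -> match (matches: 3)
  'already' -> in reference (ref count 1, used 1/1) -> match (matches: 4)
  'window' -> in reference (ref count 2, used 2/2) -> match (matches: 5)
  'blue' -> ref count 2 already used up (2/2) -> clipped, no match (matches: 5)
  'blue' -> ref count 2 already used up (2/2) -> clipped, no match (matches: 5)
  'window' -> ref count 2 already used up (2/2) -> clipped, no match (matches: 5)
  'river' -> in reference (ref count 2, used 1/2) -> match (matches: 6)
Clipped matches: 6, Candidate length: 9
Precision = 6/9 = 2/3

2/3


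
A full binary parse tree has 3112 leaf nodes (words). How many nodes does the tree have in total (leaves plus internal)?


Leaf nodes (terminals): 3112
Internal nodes = n - 1 = 3112 - 1 = 3111
Total = leaves + internal = 3112 + 3111 = 6223

6223


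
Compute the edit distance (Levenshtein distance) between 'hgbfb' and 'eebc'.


Building DP table for s1='hgbfb' (len 5) and s2='eebc' (len 4):
       e  e  b  c
    0  1  2  3  4
  h 1  1  2  3  4
  g 2  2  2  3  4
  b 3  3  3  2  3
  f 4  4  4  3  3
  b 5  5  5  4  4
Edit distance = dp[5][4] = 4

4


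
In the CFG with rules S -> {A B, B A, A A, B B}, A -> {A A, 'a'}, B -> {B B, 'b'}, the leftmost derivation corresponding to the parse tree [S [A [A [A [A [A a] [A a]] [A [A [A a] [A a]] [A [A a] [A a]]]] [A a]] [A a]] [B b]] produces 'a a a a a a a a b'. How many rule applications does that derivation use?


Every bracketed nonterminal node [X ...] in the tree is produced by exactly one rule application.
Reading the tree off as a leftmost derivation:
  Step 1: S  =>  A B   (applied S -> A B)
  Step 2: A B  =>  A A B   (applied A -> A A)
  Step 3: A A B  =>  A A A B   (applied A -> A A)
  Step 4: A A A B  =>  A A A A B   (applied A -> A A)
  Step 5: A A A A B  =>  A A A A A B   (applied A -> A A)
  Step 6: A A A A A B  =>  a A A A A B   (applied A -> a)
  Step 7: a A A A A B  =>  a a A A A B   (applied A -> a)
  Step 8: a a A A A B  =>  a a A A A A B   (applied A -> A A)
  Step 9: a a A A A A B  =>  a a A A A A A B   (applied A -> A A)
  Step 10: a a A A A A A B  =>  a a a A A A A B   (applied A -> a)
  Step 11: a a a A A A A B  =>  a a a a A A A B   (applied A -> a)
  Step 12: a a a a A A A B  =>  a a a a A A A A B   (applied A -> A A)
  Step 13: a a a a A A A A B  =>  a a a a a A A A B   (applied A -> a)
  Step 14: a a a a a A A A B  =>  a a a a a a A A B   (applied A -> a)
  Step 15: a a a a a a A A B  =>  a a a a a a a A B   (applied A -> a)
  Step 16: a a a a a a a A B  =>  a a a a a a a a B   (applied A -> a)
  Step 17: a a a a a a a a B  =>  a a a a a a a a b   (applied B -> b)
Final yield: a a a a a a a a b
Total rewrite steps: 17

17


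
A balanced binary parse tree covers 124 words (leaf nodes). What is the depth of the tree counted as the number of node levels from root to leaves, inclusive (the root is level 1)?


In a balanced binary tree with n leaves the deepest leaf is ceil(log2(n)) edges below the root,
so counting node levels inclusive of root and leaves gives ceil(log2(n)) + 1 levels.
log2(124) = 6.9542
ceil(6.9542) = 7
levels = 7 + 1 = 8

8


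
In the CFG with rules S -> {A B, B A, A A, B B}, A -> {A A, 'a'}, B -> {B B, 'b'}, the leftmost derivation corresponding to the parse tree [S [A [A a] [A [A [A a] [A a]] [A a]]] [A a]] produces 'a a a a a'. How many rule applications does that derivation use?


Every bracketed nonterminal node [X ...] in the tree is produced by exactly one rule application.
Reading the tree off as a leftmost derivation:
  Step 1: S  =>  A A   (applied S -> A A)
  Step 2: A A  =>  A A A   (applied A -> A A)
  Step 3: A A A  =>  a A A   (applied A -> a)
  Step 4: a A A  =>  a A A A   (applied A -> A A)
  Step 5: a A A A  =>  a A A A A   (applied A -> A A)
  Step 6: a A A A A  =>  a a A A A   (applied A -> a)
  Step 7: a a A A A  =>  a a a A A   (applied A -> a)
  Step 8: a a a A A  =>  a a a a A   (applied A -> a)
  Step 9: a a a a A  =>  a a a a a   (applied A -> a)
Final yield: a a a a a
Total rewrite steps: 9

9


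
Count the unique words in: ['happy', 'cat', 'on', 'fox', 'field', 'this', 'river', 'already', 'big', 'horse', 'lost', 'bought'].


Listing all tokens and tracking unique types:
  Token 1: 'happy' -> NEW (unique so far: 1)
  Token 2: 'cat' -> NEW (unique so far: 2)
  Token 3: 'on' -> NEW (unique so far: 3)
  Token 4: 'fox' -> NEW (unique so far: 4)
  Token 5: 'field' -> NEW (unique so far: 5)
  Token 6: 'this' -> NEW (unique so far: 6)
  Token 7: 'river' -> NEW (unique so far: 7)
  Token 8: 'already' -> NEW (unique so far: 8)
  Token 9: 'big' -> NEW (unique so far: 9)
  Token 10: 'horse' -> NEW (unique so far: 10)
  Token 11: 'lost' -> NEW (unique so far: 11)
  Token 12: 'bought' -> NEW (unique so far: 12)
Unique types: ('already', 'big', 'bought', 'cat', 'field', 'fox', 'happy', 'horse', 'lost', 'on', 'river', 'this')
Vocabulary size: 12

12


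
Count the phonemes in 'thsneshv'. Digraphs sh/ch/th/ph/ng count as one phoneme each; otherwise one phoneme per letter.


Parsing 'thsneshv' greedily, digraphs first:
  'th' -> digraph (1 consonant phoneme) (phonemes so far: 1)
  's' -> consonant phoneme (phonemes so far: 2)
  'n' -> consonant phoneme (phonemes so far: 3)
  'e' -> vowel phoneme (phonemes so far: 4)
  'sh' -> digraph (1 consonant phoneme) (phonemes so far: 5)
  'v' -> consonant phoneme (phonemes so far: 6)
Total phonemes: 6

6


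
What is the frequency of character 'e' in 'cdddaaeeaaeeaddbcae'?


Scanning 'cdddaaeeaaeeaddbcae' for 'e':
  Position 6: 'e' -> MATCH (count: 1)
  Position 7: 'e' -> MATCH (count: 2)
  Position 10: 'e' -> MATCH (count: 3)
  Position 11: 'e' -> MATCH (count: 4)
  Position 18: 'e' -> MATCH (count: 5)
Total occurrences of 'e': 5

5


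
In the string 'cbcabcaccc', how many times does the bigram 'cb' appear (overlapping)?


Scanning 'cbcabcaccc' for bigram 'cb':
  Position 0: 'cb' -> MATCH
  Position 1: 'bc' -> no
  Position 2: 'ca' -> no
  Position 3: 'ab' -> no
  Position 4: 'bc' -> no
  Position 5: 'ca' -> no
  Position 6: 'ac' -> no
  Position 7: 'cc' -> no
  Position 8: 'cc' -> no
Total matches: 1

1


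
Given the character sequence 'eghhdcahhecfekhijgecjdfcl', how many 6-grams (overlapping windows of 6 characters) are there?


String 'eghhdcahhecfekhijgecjdfcl' has length L = 25.
Number of overlapping n-grams = L - n + 1
Substituting: 25 - 6 + 1 = 20

20


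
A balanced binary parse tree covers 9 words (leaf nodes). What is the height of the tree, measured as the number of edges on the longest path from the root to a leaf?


In a balanced binary tree with n leaves the deepest leaf is ceil(log2(n)) edges below the root.
log2(9) = 3.1699
ceil(3.1699) = 4
height (edges) = 4

4


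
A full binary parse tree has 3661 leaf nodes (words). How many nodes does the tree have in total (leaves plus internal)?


Leaf nodes (terminals): 3661
Internal nodes = n - 1 = 3661 - 1 = 3660
Total = leaves + internal = 3661 + 3660 = 7321

7321


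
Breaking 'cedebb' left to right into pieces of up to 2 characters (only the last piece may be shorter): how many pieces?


'cedebb' has 6 characters.
Chunking with max size 2:
  Chunk 1: 'ce' (positions 0-1)
  Chunk 2: 'de' (positions 2-3)
  Chunk 3: 'bb' (positions 4-5)
Total chunks: ceil(6 / 2) = 3

3


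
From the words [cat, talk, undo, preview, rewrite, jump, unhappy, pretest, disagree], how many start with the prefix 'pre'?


Checking each word for prefix 'pre':
  'cat' -> no (count: 0)
  'talk' -> no (count: 0)
  'undo' -> no (count: 0)
  'preview' -> YES, starts with 'pre' (count: 1)
  'rewrite' -> no (count: 1)
  'jump' -> no (count: 1)
  'unhappy' -> no (count: 1)
  'pretest' -> YES, starts with 'pre' (count: 2)
  'disagree' -> no (count: 2)
Total with prefix 'pre': 2

2


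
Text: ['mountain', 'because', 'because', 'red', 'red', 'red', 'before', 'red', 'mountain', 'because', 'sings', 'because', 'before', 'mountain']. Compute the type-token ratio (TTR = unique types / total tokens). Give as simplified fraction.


Tokens: 14
Unique types: ('because', 'before', 'mountain', 'red', 'sings') = 5
TTR = 5/14
Already in lowest terms.

5/14


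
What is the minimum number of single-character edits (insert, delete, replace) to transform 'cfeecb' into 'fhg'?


Building DP table for s1='cfeecb' (len 6) and s2='fhg' (len 3):
       f  h  g
    0  1  2  3
  c 1  1  2  3
  f 2  1  2  3
  e 3  2  2  3
  e 4  3  3  3
  c 5  4  4  4
  b 6  5  5  5
Edit distance = dp[6][3] = 5

5


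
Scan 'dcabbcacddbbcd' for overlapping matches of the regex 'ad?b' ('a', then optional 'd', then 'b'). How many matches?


Pattern: ad?b means 'a', then optional 'd', then 'b'.
Scanning 'dcabbcacddbbcd' position-by-position:
  Pos 0: window 'dca' -> no
  Pos 1: window 'cab' -> no
  Pos 2: window 'abb' -> MATCH
  Pos 3: window 'bbc' -> no
  Pos 4: window 'bca' -> no
  Pos 5: window 'cac' -> no
  Pos 6: window 'acd' -> no
  Pos 7: window 'cdd' -> no
  Pos 8: window 'ddb' -> no
  Pos 9: window 'dbb' -> no
  Pos 10: window 'bbc' -> no
  Pos 11: window 'bcd' -> no
  Pos 12: window 'cd' -> no
  Pos 13: window 'd' -> no
Total matches: 1

1


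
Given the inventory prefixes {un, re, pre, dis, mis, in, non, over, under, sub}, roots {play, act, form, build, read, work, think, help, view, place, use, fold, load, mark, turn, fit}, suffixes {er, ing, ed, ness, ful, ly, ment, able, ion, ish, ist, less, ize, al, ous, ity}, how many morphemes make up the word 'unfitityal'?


Segmenting 'unfitityal' against the inventory:
  'un' -> prefix (morpheme 1)
  'fit' -> root (morpheme 2)
  'ity' -> suffix (morpheme 3)
  'al' -> suffix (morpheme 4)
Total morphemes: 4

4


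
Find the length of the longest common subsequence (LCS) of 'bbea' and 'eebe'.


DP table for LCS of 'bbea' and 'eebe':
       e  e  b  e
    0  0  0  0  0
  b 0  0  0  1  1
  b 0  0  0  1  1
  e 0  1  1  1  2
  a 0  1  1  1  2
LCS: 'be'
LCS length = 2

2


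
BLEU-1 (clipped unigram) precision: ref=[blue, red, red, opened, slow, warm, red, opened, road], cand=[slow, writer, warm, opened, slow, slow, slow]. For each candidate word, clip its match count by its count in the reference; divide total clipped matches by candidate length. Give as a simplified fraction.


Reference word counts: {'blue': 1, 'opened': 2, 'red': 3, 'road': 1, 'slow': 1, 'warm': 1}
Checking each candidate word (with clipping):
  'slow' -> in reference (ref count 1, used 1/1) -> match (matches: 1)
  'writer' -> not in reference -> no match (matches: 1)
  'warm' -> in reference (ref count 1, used 1/1) -> match (matches: 2)
  'opened' -> in reference (ref count 2, used 1/2) -> match (matches: 3)
  'slow' -> ref count 1 already used up (1/1) -> clipped, no match (matches: 3)
  'slow' -> ref count 1 already used up (1/1) -> clipped, no match (matches: 3)
  'slow' -> ref count 1 already used up (1/1) -> clipped, no match (matches: 3)
Clipped matches: 3, Candidate length: 7
Precision = 3/7

3/7


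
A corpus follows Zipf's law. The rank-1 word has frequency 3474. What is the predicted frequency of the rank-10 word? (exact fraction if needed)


Zipf's law: freq(rank) = f1 / rank
f1 = 3474, rank = 10
freq = 3474 / 10
GCD(3474, 10) = 2
Simplified: 1737/5

1737/5


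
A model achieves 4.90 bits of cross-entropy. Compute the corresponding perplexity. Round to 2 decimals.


Perplexity formula: PP = 2^H
H = 4.90
PP = 2^4.90
Decompose: 2^4.90 = 2^4 * 2^0.90
2^4 = 16, 2^0.90 ~ 1.8660660
PP ~ 16 * 1.8660660 = 29.8570560
Rounded to 2 decimals: 29.86

29.86


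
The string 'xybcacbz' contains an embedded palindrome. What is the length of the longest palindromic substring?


Scanning 'xybcacbz' for palindromic substrings.
Substring at positions 2-6: 'bcacb'.
Check: reverse('bcacb') = 'bcacb' -> palindrome confirmed.
Neighbouring characters ('y' / 'z') break symmetry, so it cannot extend further.
No longer palindromic substring exists; longest length = 5

5


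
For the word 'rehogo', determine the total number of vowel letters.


Scanning each character of 'rehogo':
  Position 1: 'r' -> consonant (running count: 0)
  Position 2: 'e' -> vowel (running count: 1)
  Position 3: 'h' -> consonant (running count: 1)
  Position 4: 'o' -> vowel (running count: 2)
  Position 5: 'g' -> consonant (running count: 2)
  Position 6: 'o' -> vowel (running count: 3)
Total vowels: 3

3


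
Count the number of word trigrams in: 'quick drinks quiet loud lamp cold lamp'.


Word trigrams from [7] words:
  Trigram 1: (quick drinks quiet)
  Trigram 2: (drinks quiet loud)
  Trigram 3: (quiet loud lamp)
  Trigram 4: (loud lamp cold)
  Trigram 5: (lamp cold lamp)
Total word trigrams: 7 - 2 = 5

5


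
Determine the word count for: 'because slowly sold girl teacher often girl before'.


Counting words by splitting on spaces:
  Word 1: 'because'
  Word 2: 'slowly'
  Word 3: 'sold'
  Word 4: 'girl'
  Word 5: 'teacher'
  Word 6: 'often'
  Word 7: 'girl'
  Word 8: 'before'
Total words: 8

8


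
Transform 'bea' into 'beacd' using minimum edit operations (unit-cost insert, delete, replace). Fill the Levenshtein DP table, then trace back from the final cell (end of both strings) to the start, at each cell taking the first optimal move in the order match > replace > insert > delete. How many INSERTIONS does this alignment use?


Edit distance = 2. Backtracking from cell (3, 5) with preference match > replace > insert > delete,
then listing the resulting alignment 'bea' -> 'beacd' left to right:
  Step 1: keep 'b'
  Step 2: keep 'e'
  Step 3: keep 'a'
  Step 4: insert 'c' [insertion #1]
  Step 5: insert 'd' [insertion #2]
Total insertions: 2

2


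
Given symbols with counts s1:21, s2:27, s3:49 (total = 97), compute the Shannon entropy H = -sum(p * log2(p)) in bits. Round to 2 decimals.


Computing entropy H = -sum(p_i * log2(p_i)):
  s1: p = 21/97 = 0.2165, -p*log2(p) = 0.4779
  s2: p = 27/97 = 0.2784, -p*log2(p) = 0.5136
  s3: p = 49/97 = 0.5052, -p*log2(p) = 0.4977
H = sum of terms = 1.4892
Rounded to 2 decimals: 1.49

1.49


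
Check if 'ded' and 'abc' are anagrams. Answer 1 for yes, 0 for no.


Sort characters of 'ded': 'dde'
Sort characters of 'abc': 'abc'
Sorted forms differ -> they are NOT anagrams
Result: 0

0


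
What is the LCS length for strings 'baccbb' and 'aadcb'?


DP table for LCS of 'baccbb' and 'aadcb':
       a  a  d  c  b
    0  0  0  0  0  0
  b 0  0  0  0  0  1
  a 0  1  1  1  1  1
  c 0  1  1  1  2  2
  c 0  1  1  1  2  2
  b 0  1  1  1  2  3
  b 0  1  1  1  2  3
LCS: 'acb'
LCS length = 3

3


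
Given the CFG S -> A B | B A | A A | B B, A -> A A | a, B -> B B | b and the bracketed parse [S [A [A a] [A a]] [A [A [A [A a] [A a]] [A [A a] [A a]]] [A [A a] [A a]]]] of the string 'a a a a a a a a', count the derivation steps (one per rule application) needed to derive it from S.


Every bracketed nonterminal node [X ...] in the tree is produced by exactly one rule application.
Reading the tree off as a leftmost derivation:
  Step 1: S  =>  A A   (applied S -> A A)
  Step 2: A A  =>  A A A   (applied A -> A A)
  Step 3: A A A  =>  a A A   (applied A -> a)
  Step 4: a A A  =>  a a A   (applied A -> a)
  Step 5: a a A  =>  a a A A   (applied A -> A A)
  Step 6: a a A A  =>  a a A A A   (applied A -> A A)
  Step 7: a a A A A  =>  a a A A A A   (applied A -> A A)
  Step 8: a a A A A A  =>  a a a A A A   (applied A -> a)
  Step 9: a a a A A A  =>  a a a a A A   (applied A -> a)
  Step 10: a a a a A A  =>  a a a a A A A   (applied A -> A A)
  Step 11: a a a a A A A  =>  a a a a a A A   (applied A -> a)
  Step 12: a a a a a A A  =>  a a a a a a A   (applied A -> a)
  Step 13: a a a a a a A  =>  a a a a a a A A   (applied A -> A A)
  Step 14: a a a a a a A A  =>  a a a a a a a A   (applied A -> a)
  Step 15: a a a a a a a A  =>  a a a a a a a a   (applied A -> a)
Final yield: a a a a a a a a
Total rewrite steps: 15

15


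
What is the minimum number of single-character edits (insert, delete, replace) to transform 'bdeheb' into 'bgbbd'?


Building DP table for s1='bdeheb' (len 6) and s2='bgbbd' (len 5):
       b  g  b  b  d
    0  1  2  3  4  5
  b 1  0  1  2  3  4
  d 2  1  1  2  3  3
  e 3  2  2  2  3  4
  h 4  3  3  3  3  4
  e 5  4  4  4  4  4
  b 6  5  5  4  4  5
Edit distance = dp[6][5] = 5

5


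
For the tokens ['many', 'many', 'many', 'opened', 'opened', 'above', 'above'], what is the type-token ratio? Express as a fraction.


Tokens: 7
Unique types: ('above', 'many', 'opened') = 3
TTR = 3/7
Already in lowest terms.

3/7


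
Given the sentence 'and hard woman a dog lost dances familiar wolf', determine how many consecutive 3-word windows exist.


Word trigrams from [9] words:
  Trigram 1: (and hard woman)
  Trigram 2: (hard woman a)
  Trigram 3: (woman a dog)
  Trigram 4: (a dog lost)
  Trigram 5: (dog lost dances)
  Trigram 6: (lost dances familiar)
  Trigram 7: (dances familiar wolf)
Total word trigrams: 9 - 2 = 7

7


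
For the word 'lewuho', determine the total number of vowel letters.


Scanning each character of 'lewuho':
  Position 1: 'l' -> consonant (running count: 0)
  Position 2: 'e' -> vowel (running count: 1)
  Position 3: 'w' -> consonant (running count: 1)
  Position 4: 'u' -> vowel (running count: 2)
  Position 5: 'h' -> consonant (running count: 2)
  Position 6: 'o' -> vowel (running count: 3)
Total vowels: 3

3


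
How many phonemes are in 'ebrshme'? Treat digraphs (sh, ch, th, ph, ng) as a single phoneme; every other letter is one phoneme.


Parsing 'ebrshme' greedily, digraphs first:
  'e' -> vowel phoneme (phonemes so far: 1)
  'b' -> consonant phoneme (phonemes so far: 2)
  'r' -> consonant phoneme (phonemes so far: 3)
  'sh' -> digraph (1 consonant phoneme) (phonemes so far: 4)
  'm' -> consonant phoneme (phonemes so far: 5)
  'e' -> vowel phoneme (phonemes so far: 6)
Total phonemes: 6

6


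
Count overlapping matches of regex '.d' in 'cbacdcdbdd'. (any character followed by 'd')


Pattern: .d means any character followed by 'd'.
Scanning 'cbacdcdbdd' position-by-position:
  Pos 0: window 'cb' -> no
  Pos 1: window 'ba' -> no
  Pos 2: window 'ac' -> no
  Pos 3: window 'cd' -> MATCH
  Pos 4: window 'dc' -> no
  Pos 5: window 'cd' -> MATCH
  Pos 6: window 'db' -> no
  Pos 7: window 'bd' -> MATCH
  Pos 8: window 'dd' -> MATCH
  Pos 9: window 'd' -> no
Total matches: 4

4


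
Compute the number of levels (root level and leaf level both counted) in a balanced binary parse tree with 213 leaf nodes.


In a balanced binary tree with n leaves the deepest leaf is ceil(log2(n)) edges below the root,
so counting node levels inclusive of root and leaves gives ceil(log2(n)) + 1 levels.
log2(213) = 7.7347
ceil(7.7347) = 8
levels = 8 + 1 = 9

9


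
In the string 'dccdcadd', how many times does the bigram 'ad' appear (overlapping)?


Scanning 'dccdcadd' for bigram 'ad':
  Position 0: 'dc' -> no
  Position 1: 'cc' -> no
  Position 2: 'cd' -> no
  Position 3: 'dc' -> no
  Position 4: 'ca' -> no
  Position 5: 'ad' -> MATCH
  Position 6: 'dd' -> no
Total matches: 1

1


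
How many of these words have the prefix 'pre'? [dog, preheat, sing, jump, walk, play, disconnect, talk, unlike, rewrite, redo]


Checking each word for prefix 'pre':
  'dog' -> no (count: 0)
  'preheat' -> YES, starts with 'pre' (count: 1)
  'sing' -> no (count: 1)
  'jump' -> no (count: 1)
  'walk' -> no (count: 1)
  'play' -> no (count: 1)
  'disconnect' -> no (count: 1)
  'talk' -> no (count: 1)
  'unlike' -> no (count: 1)
  'rewrite' -> no (count: 1)
  'redo' -> no (count: 1)
Total with prefix 'pre': 1

1


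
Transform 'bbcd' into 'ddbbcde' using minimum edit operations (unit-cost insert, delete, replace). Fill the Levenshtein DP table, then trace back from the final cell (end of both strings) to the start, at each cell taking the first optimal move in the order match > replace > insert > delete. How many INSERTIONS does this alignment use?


Edit distance = 3. Backtracking from cell (4, 7) with preference match > replace > insert > delete,
then listing the resulting alignment 'bbcd' -> 'ddbbcde' left to right:
  Step 1: insert 'd' [insertion #1]
  Step 2: insert 'd' [insertion #2]
  Step 3: keep 'b'
  Step 4: keep 'b'
  Step 5: keep 'c'
  Step 6: keep 'd'
  Step 7: insert 'e' [insertion #3]
Total insertions: 3

3


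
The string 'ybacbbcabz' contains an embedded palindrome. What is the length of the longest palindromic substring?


Scanning 'ybacbbcabz' for palindromic substrings.
Substring at positions 1-8: 'bacbbcab'.
Check: reverse('bacbbcab') = 'bacbbcab' -> palindrome confirmed.
Neighbouring characters ('y' / 'z') break symmetry, so it cannot extend further.
No longer palindromic substring exists; longest length = 8

8


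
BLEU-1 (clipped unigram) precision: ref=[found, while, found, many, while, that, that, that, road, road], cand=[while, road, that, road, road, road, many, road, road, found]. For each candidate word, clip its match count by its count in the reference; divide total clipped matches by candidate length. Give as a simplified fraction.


Reference word counts: {'found': 2, 'many': 1, 'road': 2, 'that': 3, 'while': 2}
Checking each candidate word (with clipping):
  'while' -> in reference (ref count 2, used 1/2) -> match (matches: 1)
  'road' -> in reference (ref count 2, used 1/2) -> match (matches: 2)
  'that' -> in reference (ref count 3, used 1/3) -> match (matches: 3)
  'road' -> in reference (ref count 2, used 2/2) -> match (matches: 4)
  'road' -> ref count 2 already used up (2/2) -> clipped, no match (matches: 4)
  'road' -> ref count 2 already used up (2/2) -> clipped, no match (matches: 4)
  'many' -> in reference (ref count 1, used 1/1) -> match (matches: 5)
  'road' -> ref count 2 already used up (2/2) -> clipped, no match (matches: 5)
  'road' -> ref count 2 already used up (2/2) -> clipped, no match (matches: 5)
  'found' -> in reference (ref count 2, used 1/2) -> match (matches: 6)
Clipped matches: 6, Candidate length: 10
Precision = 6/10 = 3/5

3/5


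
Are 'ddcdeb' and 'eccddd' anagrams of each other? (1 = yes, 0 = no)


Sort characters of 'ddcdeb': 'bcddde'
Sort characters of 'eccddd': 'ccddde'
Sorted forms differ -> they are NOT anagrams
Result: 0

0


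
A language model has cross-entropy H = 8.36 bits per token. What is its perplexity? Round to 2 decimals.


Perplexity formula: PP = 2^H
H = 8.36
PP = 2^8.36
Decompose: 2^8.36 = 2^8 * 2^0.36
2^8 = 256, 2^0.36 ~ 1.2834259
PP ~ 256 * 1.2834259 = 328.5570304
Rounded to 2 decimals: 328.56

328.56


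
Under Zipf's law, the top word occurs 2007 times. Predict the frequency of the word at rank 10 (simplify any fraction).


Zipf's law: freq(rank) = f1 / rank
f1 = 2007, rank = 10
freq = 2007 / 10
GCD(2007, 10) = 1
Simplified: 2007/10

2007/10


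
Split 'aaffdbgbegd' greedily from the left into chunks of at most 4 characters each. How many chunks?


'aaffdbgbegd' has 11 characters.
Chunking with max size 4:
  Chunk 1: 'aaff' (positions 0-3)
  Chunk 2: 'dbgb' (positions 4-7)
  Chunk 3: 'egd' (positions 8-10)
Total chunks: ceil(11 / 4) = 3

3


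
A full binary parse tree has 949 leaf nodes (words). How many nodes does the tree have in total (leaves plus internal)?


Leaf nodes (terminals): 949
Internal nodes = n - 1 = 949 - 1 = 948
Total = leaves + internal = 949 + 948 = 1897

1897


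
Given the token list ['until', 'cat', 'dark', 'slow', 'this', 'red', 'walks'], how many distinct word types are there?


Listing all tokens and tracking unique types:
  Token 1: 'until' -> NEW (unique so far: 1)
  Token 2: 'cat' -> NEW (unique so far: 2)
  Token 3: 'dark' -> NEW (unique so far: 3)
  Token 4: 'slow' -> NEW (unique so far: 4)
  Token 5: 'this' -> NEW (unique so far: 5)
  Token 6: 'red' -> NEW (unique so far: 6)
  Token 7: 'walks' -> NEW (unique so far: 7)
Unique types: ('cat', 'dark', 'red', 'slow', 'this', 'until', 'walks')
Vocabulary size: 7

7


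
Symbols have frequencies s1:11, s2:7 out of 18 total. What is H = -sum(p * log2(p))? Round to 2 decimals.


Computing entropy H = -sum(p_i * log2(p_i)):
  s1: p = 11/18 = 0.6111, -p*log2(p) = 0.4342
  s2: p = 7/18 = 0.3889, -p*log2(p) = 0.5299
H = sum of terms = 0.9641
Rounded to 2 decimals: 0.96

0.96


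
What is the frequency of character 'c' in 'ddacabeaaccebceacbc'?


Scanning 'ddacabeaaccebceacbc' for 'c':
  Position 3: 'c' -> MATCH (count: 1)
  Position 9: 'c' -> MATCH (count: 2)
  Position 10: 'c' -> MATCH (count: 3)
  Position 13: 'c' -> MATCH (count: 4)
  Position 16: 'c' -> MATCH (count: 5)
  Position 18: 'c' -> MATCH (count: 6)
Total occurrences of 'c': 6

6


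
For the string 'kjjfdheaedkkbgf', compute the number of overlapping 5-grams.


String 'kjjfdheaedkkbgf' has length L = 15.
Number of overlapping n-grams = L - n + 1
Substituting: 15 - 5 + 1 = 11

11


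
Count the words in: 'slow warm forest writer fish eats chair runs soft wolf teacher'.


Counting words by splitting on spaces:
  Word 1: 'slow'
  Word 2: 'warm'
  Word 3: 'forest'
  Word 4: 'writer'
  Word 5: 'fish'
  Word 6: 'eats'
  Word 7: 'chair'
  Word 8: 'runs'
  Word 9: 'soft'
  Word 10: 'wolf'
  Word 11: 'teacher'
Total words: 11

11


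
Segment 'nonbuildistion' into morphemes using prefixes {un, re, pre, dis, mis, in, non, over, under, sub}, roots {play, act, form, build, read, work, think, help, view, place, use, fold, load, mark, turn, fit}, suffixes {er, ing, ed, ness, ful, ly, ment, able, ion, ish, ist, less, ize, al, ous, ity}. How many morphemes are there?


Segmenting 'nonbuildistion' against the inventory:
  'non' -> prefix (morpheme 1)
  'build' -> root (morpheme 2)
  'ist' -> suffix (morpheme 3)
  'ion' -> suffix (morpheme 4)
Total morphemes: 4

4


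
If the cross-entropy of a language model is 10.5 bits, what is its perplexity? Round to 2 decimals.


Perplexity formula: PP = 2^H
H = 10.5
PP = 2^10.5
Decompose: 2^10.5 = 2^10 * 2^0.5 = 2^10 * sqrt(2)
2^10 = 1024, sqrt(2) ~ 1.4142136
PP ~ 1024 * 1.4142136 = 1448.1547264
Rounded to 2 decimals: 1448.15

1448.15


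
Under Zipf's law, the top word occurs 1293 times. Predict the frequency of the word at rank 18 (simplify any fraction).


Zipf's law: freq(rank) = f1 / rank
f1 = 1293, rank = 18
freq = 1293 / 18
GCD(1293, 18) = 3
Simplified: 431/6

431/6


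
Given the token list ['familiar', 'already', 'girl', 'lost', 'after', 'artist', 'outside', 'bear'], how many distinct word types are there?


Listing all tokens and tracking unique types:
  Token 1: 'familiar' -> NEW (unique so far: 1)
  Token 2: 'already' -> NEW (unique so far: 2)
  Token 3: 'girl' -> NEW (unique so far: 3)
  Token 4: 'lost' -> NEW (unique so far: 4)
  Token 5: 'after' -> NEW (unique so far: 5)
  Token 6: 'artist' -> NEW (unique so far: 6)
  Token 7: 'outside' -> NEW (unique so far: 7)
  Token 8: 'bear' -> NEW (unique so far: 8)
Unique types: ('after', 'already', 'artist', 'bear', 'familiar', 'girl', 'lost', 'outside')
Vocabulary size: 8

8


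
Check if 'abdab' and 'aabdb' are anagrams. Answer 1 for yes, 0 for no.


Sort characters of 'abdab': 'aabbd'
Sort characters of 'aabdb': 'aabbd'
Sorted forms match -> they ARE anagrams
Result: 1

1


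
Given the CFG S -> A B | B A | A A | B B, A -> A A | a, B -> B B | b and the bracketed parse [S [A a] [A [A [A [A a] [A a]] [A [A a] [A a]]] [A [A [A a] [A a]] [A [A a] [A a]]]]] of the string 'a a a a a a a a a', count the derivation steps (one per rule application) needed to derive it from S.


Every bracketed nonterminal node [X ...] in the tree is produced by exactly one rule application.
Reading the tree off as a leftmost derivation:
  Step 1: S  =>  A A   (applied S -> A A)
  Step 2: A A  =>  a A   (applied A -> a)
  Step 3: a A  =>  a A A   (applied A -> A A)
  Step 4: a A A  =>  a A A A   (applied A -> A A)
  Step 5: a A A A  =>  a A A A A   (applied A -> A A)
  Step 6: a A A A A  =>  a a A A A   (applied A -> a)
  Step 7: a a A A A  =>  a a a A A   (applied A -> a)
  Step 8: a a a A A  =>  a a a A A A   (applied A -> A A)
  Step 9: a a a A A A  =>  a a a a A A   (applied A -> a)
  Step 10: a a a a A A  =>  a a a a a A   (applied A -> a)
  Step 11: a a a a a A  =>  a a a a a A A   (applied A -> A A)
  Step 12: a a a a a A A  =>  a a a a a A A A   (applied A -> A A)
  Step 13: a a a a a A A A  =>  a a a a a a A A   (applied A -> a)
  Step 14: a a a a a a A A  =>  a a a a a a a A   (applied A -> a)
  Step 15: a a a a a a a A  =>  a a a a a a a A A   (applied A -> A A)
  Step 16: a a a a a a a A A  =>  a a a a a a a a A   (applied A -> a)
  Step 17: a a a a a a a a A  =>  a a a a a a a a a   (applied A -> a)
Final yield: a a a a a a a a a
Total rewrite steps: 17

17
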